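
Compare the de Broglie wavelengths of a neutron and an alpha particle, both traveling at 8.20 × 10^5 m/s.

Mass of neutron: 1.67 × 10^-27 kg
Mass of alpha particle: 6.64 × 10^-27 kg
The neutron has the longer wavelength.

Using λ = h/(mv), since both particles have the same velocity, the wavelength depends only on mass.

For neutron: λ₁ = h/(m₁v) = 4.84 × 10^-13 m
For alpha particle: λ₂ = h/(m₂v) = 1.22 × 10^-13 m

Since λ ∝ 1/m at constant velocity, the lighter particle has the longer wavelength.

The neutron has the longer de Broglie wavelength.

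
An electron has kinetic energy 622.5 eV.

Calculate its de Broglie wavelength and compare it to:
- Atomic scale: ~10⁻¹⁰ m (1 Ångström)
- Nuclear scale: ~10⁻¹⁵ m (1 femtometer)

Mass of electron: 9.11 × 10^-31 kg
λ = 4.92 × 10^-11 m, which is between nuclear and atomic scales.

Using λ = h/√(2mKE):

KE = 622.5 eV = 9.974 × 10^-17 J

λ = h/√(2mKE)
λ = (6.626 × 10^-34 J·s) / √(2 × 9.11 × 10^-31 kg × 9.974 × 10^-17 J)
λ = 4.92 × 10^-11 m

Comparison:
- Atomic scale (10⁻¹⁰ m): λ is 0.49× this size
- Nuclear scale (10⁻¹⁵ m): λ is 4.9e+04× this size

The wavelength is between nuclear and atomic scales.

This wavelength is appropriate for probing atomic structure but too large for nuclear physics experiments.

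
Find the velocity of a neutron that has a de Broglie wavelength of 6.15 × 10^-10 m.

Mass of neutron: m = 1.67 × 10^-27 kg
6.45 × 10^2 m/s

From the de Broglie relation λ = h/(mv), we solve for v:

v = h/(mλ)
v = (6.626 × 10^-34 J·s) / (1.67 × 10^-27 kg × 6.15 × 10^-10 m)
v = 6.45 × 10^2 m/s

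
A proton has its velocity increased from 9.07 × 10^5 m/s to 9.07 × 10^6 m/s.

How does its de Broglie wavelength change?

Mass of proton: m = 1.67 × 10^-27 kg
The wavelength decreases by a factor of 10.

Using λ = h/(mv):

Initial wavelength: λ₁ = h/(mv₁) = 4.37 × 10^-13 m
Final wavelength: λ₂ = h/(mv₂) = 4.37 × 10^-14 m

Since λ ∝ 1/v, when velocity increases by a factor of 10, the wavelength decreases by a factor of 10.

λ₂/λ₁ = v₁/v₂ = 1/10

The wavelength decreases by a factor of 10.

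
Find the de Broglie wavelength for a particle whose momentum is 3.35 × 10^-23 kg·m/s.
1.98 × 10^-11 m

Using the de Broglie relation λ = h/p:

λ = h/p
λ = (6.626 × 10^-34 J·s) / (3.35 × 10^-23 kg·m/s)
λ = 1.98 × 10^-11 m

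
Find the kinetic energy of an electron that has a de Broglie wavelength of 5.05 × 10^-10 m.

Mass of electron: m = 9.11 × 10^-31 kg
9.45 × 10^-19 J (or 5.90 eV)

From λ = h/√(2mKE), we solve for KE:

λ² = h²/(2mKE)
KE = h²/(2mλ²)
KE = (6.626 × 10^-34 J·s)² / (2 × 9.11 × 10^-31 kg × (5.05 × 10^-10 m)²)
KE = 9.45 × 10^-19 J
KE = 5.90 eV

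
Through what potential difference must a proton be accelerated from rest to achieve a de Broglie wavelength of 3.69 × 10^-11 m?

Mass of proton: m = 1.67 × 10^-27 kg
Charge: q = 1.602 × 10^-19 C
6.03 × 10^-1 V

From λ = h/√(2mqV), we solve for V:

λ² = h²/(2mqV)
V = h²/(2mqλ²)
V = (6.626 × 10^-34 J·s)² / (2 × 1.67 × 10^-27 kg × 1.602 × 10^-19 C × (3.69 × 10^-11 m)²)
V = 6.03 × 10^-1 V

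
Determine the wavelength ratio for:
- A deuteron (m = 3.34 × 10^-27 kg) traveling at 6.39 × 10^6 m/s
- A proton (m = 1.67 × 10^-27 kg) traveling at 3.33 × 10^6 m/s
λ₁/λ₂ = 0.261

Using λ = h/(mv):

λ₁ = h/(m₁v₁) = 3.10 × 10^-14 m
λ₂ = h/(m₂v₂) = 1.19 × 10^-13 m

Ratio λ₁/λ₂ = (m₂v₂)/(m₁v₁)
         = (1.67 × 10^-27 kg × 3.33 × 10^6 m/s) / (3.34 × 10^-27 kg × 6.39 × 10^6 m/s)
         = 0.261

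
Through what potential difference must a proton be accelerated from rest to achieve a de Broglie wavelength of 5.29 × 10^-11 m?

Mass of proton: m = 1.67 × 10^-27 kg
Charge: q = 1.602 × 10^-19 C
2.93 × 10^-1 V

From λ = h/√(2mqV), we solve for V:

λ² = h²/(2mqV)
V = h²/(2mqλ²)
V = (6.626 × 10^-34 J·s)² / (2 × 1.67 × 10^-27 kg × 1.602 × 10^-19 C × (5.29 × 10^-11 m)²)
V = 2.93 × 10^-1 V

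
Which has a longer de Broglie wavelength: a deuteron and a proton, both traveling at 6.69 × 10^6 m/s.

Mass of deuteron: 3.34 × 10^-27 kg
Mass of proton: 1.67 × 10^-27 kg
The proton has the longer wavelength.

Using λ = h/(mv), since both particles have the same velocity, the wavelength depends only on mass.

For deuteron: λ₁ = h/(m₁v) = 2.97 × 10^-14 m
For proton: λ₂ = h/(m₂v) = 5.93 × 10^-14 m

Since λ ∝ 1/m at constant velocity, the lighter particle has the longer wavelength.

The proton has the longer de Broglie wavelength.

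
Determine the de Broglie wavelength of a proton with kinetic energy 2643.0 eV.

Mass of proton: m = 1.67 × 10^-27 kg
5.57 × 10^-13 m

Using λ = h/√(2mKE):

First convert KE to Joules: KE = 2643.0 eV = 4.235 × 10^-16 J

λ = h/√(2mKE)
λ = (6.626 × 10^-34 J·s) / √(2 × 1.67 × 10^-27 kg × 4.235 × 10^-16 J)
λ = 5.57 × 10^-13 m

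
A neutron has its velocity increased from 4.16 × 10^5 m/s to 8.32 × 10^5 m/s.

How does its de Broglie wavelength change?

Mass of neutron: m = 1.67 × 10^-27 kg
The wavelength decreases by a factor of 2.

Using λ = h/(mv):

Initial wavelength: λ₁ = h/(mv₁) = 9.54 × 10^-13 m
Final wavelength: λ₂ = h/(mv₂) = 4.77 × 10^-13 m

Since λ ∝ 1/v, when velocity increases by a factor of 2, the wavelength decreases by a factor of 2.

λ₂/λ₁ = v₁/v₂ = 1/2

The wavelength decreases by a factor of 2.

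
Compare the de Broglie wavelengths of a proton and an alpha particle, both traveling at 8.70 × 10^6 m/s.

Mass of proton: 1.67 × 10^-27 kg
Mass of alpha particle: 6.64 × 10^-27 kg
The proton has the longer wavelength.

Using λ = h/(mv), since both particles have the same velocity, the wavelength depends only on mass.

For proton: λ₁ = h/(m₁v) = 4.56 × 10^-14 m
For alpha particle: λ₂ = h/(m₂v) = 1.15 × 10^-14 m

Since λ ∝ 1/m at constant velocity, the lighter particle has the longer wavelength.

The proton has the longer de Broglie wavelength.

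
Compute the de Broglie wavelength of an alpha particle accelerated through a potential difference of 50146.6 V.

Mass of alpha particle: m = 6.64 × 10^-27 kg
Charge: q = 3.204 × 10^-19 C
4.54 × 10^-14 m

When a particle is accelerated through voltage V, it gains kinetic energy KE = qV.

The de Broglie wavelength is then λ = h/√(2mqV):

λ = h/√(2mqV)
λ = (6.626 × 10^-34 J·s) / √(2 × 6.64 × 10^-27 kg × 3.204 × 10^-19 C × 50146.6 V)
λ = 4.54 × 10^-14 m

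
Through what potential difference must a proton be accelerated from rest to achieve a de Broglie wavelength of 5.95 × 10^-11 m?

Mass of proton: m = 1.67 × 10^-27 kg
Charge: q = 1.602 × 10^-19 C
2.32 × 10^-1 V

From λ = h/√(2mqV), we solve for V:

λ² = h²/(2mqV)
V = h²/(2mqλ²)
V = (6.626 × 10^-34 J·s)² / (2 × 1.67 × 10^-27 kg × 1.602 × 10^-19 C × (5.95 × 10^-11 m)²)
V = 2.32 × 10^-1 V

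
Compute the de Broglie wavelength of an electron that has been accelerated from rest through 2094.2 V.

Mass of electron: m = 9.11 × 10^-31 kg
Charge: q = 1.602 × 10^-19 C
2.68 × 10^-11 m

When a particle is accelerated through voltage V, it gains kinetic energy KE = qV.

The de Broglie wavelength is then λ = h/√(2mqV):

λ = h/√(2mqV)
λ = (6.626 × 10^-34 J·s) / √(2 × 9.11 × 10^-31 kg × 1.602 × 10^-19 C × 2094.2 V)
λ = 2.68 × 10^-11 m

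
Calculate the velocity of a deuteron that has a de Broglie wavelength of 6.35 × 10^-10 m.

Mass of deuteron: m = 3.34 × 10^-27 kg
3.12 × 10^2 m/s

From the de Broglie relation λ = h/(mv), we solve for v:

v = h/(mλ)
v = (6.626 × 10^-34 J·s) / (3.34 × 10^-27 kg × 6.35 × 10^-10 m)
v = 3.12 × 10^2 m/s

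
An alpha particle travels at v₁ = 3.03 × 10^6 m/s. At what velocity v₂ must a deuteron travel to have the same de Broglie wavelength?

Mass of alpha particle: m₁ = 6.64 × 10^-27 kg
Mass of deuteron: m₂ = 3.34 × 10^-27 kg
v₂ = 6.02 × 10^6 m/s

For equal de Broglie wavelengths: λ₁ = λ₂

h/(m₁v₁) = h/(m₂v₂)
m₁v₁ = m₂v₂
v₂ = v₁ · (m₁/m₂)

v₂ = 3.03 × 10^6 m/s × (6.64 × 10^-27 kg / 3.34 × 10^-27 kg)
v₂ = 6.02 × 10^6 m/s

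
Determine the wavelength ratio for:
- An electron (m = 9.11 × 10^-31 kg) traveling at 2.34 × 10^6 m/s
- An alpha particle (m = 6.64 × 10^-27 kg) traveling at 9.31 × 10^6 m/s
λ₁/λ₂ = 2.90 × 10^4

Using λ = h/(mv):

λ₁ = h/(m₁v₁) = 3.11 × 10^-10 m
λ₂ = h/(m₂v₂) = 1.07 × 10^-14 m

Ratio λ₁/λ₂ = (m₂v₂)/(m₁v₁)
         = (6.64 × 10^-27 kg × 9.31 × 10^6 m/s) / (9.11 × 10^-31 kg × 2.34 × 10^6 m/s)
         = 2.90 × 10^4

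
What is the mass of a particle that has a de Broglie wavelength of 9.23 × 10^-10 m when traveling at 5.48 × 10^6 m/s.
1.31 × 10^-31 kg

From the de Broglie relation λ = h/(mv), we solve for m:

m = h/(λv)
m = (6.626 × 10^-34 J·s) / (9.23 × 10^-10 m × 5.48 × 10^6 m/s)
m = 1.31 × 10^-31 kg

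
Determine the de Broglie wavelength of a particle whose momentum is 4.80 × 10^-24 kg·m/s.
1.38 × 10^-10 m

Using the de Broglie relation λ = h/p:

λ = h/p
λ = (6.626 × 10^-34 J·s) / (4.80 × 10^-24 kg·m/s)
λ = 1.38 × 10^-10 m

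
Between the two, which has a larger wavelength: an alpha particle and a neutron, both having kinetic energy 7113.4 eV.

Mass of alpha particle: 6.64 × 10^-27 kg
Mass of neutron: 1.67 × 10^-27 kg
The neutron has the longer wavelength.

Using λ = h/√(2mKE):

For alpha particle: λ₁ = h/√(2m₁KE) = 1.70 × 10^-13 m
For neutron: λ₂ = h/√(2m₂KE) = 3.40 × 10^-13 m

Since λ ∝ 1/√m at constant kinetic energy, the lighter particle has the longer wavelength.

The neutron has the longer de Broglie wavelength.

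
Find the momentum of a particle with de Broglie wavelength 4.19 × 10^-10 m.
1.58 × 10^-24 kg·m/s

From the de Broglie relation λ = h/p, we solve for p:

p = h/λ
p = (6.626 × 10^-34 J·s) / (4.19 × 10^-10 m)
p = 1.58 × 10^-24 kg·m/s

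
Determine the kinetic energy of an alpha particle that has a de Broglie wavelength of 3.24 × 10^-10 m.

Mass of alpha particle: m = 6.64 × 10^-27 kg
3.15 × 10^-22 J (or 1.97 × 10^-3 eV)

From λ = h/√(2mKE), we solve for KE:

λ² = h²/(2mKE)
KE = h²/(2mλ²)
KE = (6.626 × 10^-34 J·s)² / (2 × 6.64 × 10^-27 kg × (3.24 × 10^-10 m)²)
KE = 3.15 × 10^-22 J
KE = 1.97 × 10^-3 eV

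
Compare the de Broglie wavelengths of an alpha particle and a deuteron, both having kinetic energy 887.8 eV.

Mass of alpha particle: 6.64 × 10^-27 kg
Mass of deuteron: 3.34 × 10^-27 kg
The deuteron has the longer wavelength.

Using λ = h/√(2mKE):

For alpha particle: λ₁ = h/√(2m₁KE) = 4.82 × 10^-13 m
For deuteron: λ₂ = h/√(2m₂KE) = 6.80 × 10^-13 m

Since λ ∝ 1/√m at constant kinetic energy, the lighter particle has the longer wavelength.

The deuteron has the longer de Broglie wavelength.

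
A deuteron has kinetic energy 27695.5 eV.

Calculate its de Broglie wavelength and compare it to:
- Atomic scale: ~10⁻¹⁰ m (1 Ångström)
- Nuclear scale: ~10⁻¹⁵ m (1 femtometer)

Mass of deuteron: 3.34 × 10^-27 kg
λ = 1.22 × 10^-13 m, which is between nuclear and atomic scales.

Using λ = h/√(2mKE):

KE = 27695.5 eV = 4.437 × 10^-15 J

λ = h/√(2mKE)
λ = (6.626 × 10^-34 J·s) / √(2 × 3.34 × 10^-27 kg × 4.437 × 10^-15 J)
λ = 1.22 × 10^-13 m

Comparison:
- Atomic scale (10⁻¹⁰ m): λ is 0.0012× this size
- Nuclear scale (10⁻¹⁵ m): λ is 1.2e+02× this size

The wavelength is between nuclear and atomic scales.

This wavelength is appropriate for probing atomic structure but too large for nuclear physics experiments.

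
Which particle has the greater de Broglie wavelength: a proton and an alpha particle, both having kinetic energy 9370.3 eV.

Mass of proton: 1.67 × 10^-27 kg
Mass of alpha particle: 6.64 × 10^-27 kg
The proton has the longer wavelength.

Using λ = h/√(2mKE):

For proton: λ₁ = h/√(2m₁KE) = 2.96 × 10^-13 m
For alpha particle: λ₂ = h/√(2m₂KE) = 1.48 × 10^-13 m

Since λ ∝ 1/√m at constant kinetic energy, the lighter particle has the longer wavelength.

The proton has the longer de Broglie wavelength.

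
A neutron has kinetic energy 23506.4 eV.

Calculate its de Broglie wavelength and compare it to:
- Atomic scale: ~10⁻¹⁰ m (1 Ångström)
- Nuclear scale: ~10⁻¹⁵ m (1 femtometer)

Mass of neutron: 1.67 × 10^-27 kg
λ = 1.87 × 10^-13 m, which is between nuclear and atomic scales.

Using λ = h/√(2mKE):

KE = 23506.4 eV = 3.766 × 10^-15 J

λ = h/√(2mKE)
λ = (6.626 × 10^-34 J·s) / √(2 × 1.67 × 10^-27 kg × 3.766 × 10^-15 J)
λ = 1.87 × 10^-13 m

Comparison:
- Atomic scale (10⁻¹⁰ m): λ is 0.0019× this size
- Nuclear scale (10⁻¹⁵ m): λ is 1.9e+02× this size

The wavelength is between nuclear and atomic scales.

This wavelength is appropriate for probing atomic structure but too large for nuclear physics experiments.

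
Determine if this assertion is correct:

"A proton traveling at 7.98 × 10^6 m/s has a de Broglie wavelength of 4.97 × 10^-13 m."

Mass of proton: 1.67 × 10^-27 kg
False

The claim is incorrect.

Using λ = h/(mv):
λ = (6.626 × 10^-34 J·s) / (1.67 × 10^-27 kg × 7.98 × 10^6 m/s)
λ = 4.97 × 10^-14 m

The actual wavelength differs from the claimed 4.97 × 10^-13 m.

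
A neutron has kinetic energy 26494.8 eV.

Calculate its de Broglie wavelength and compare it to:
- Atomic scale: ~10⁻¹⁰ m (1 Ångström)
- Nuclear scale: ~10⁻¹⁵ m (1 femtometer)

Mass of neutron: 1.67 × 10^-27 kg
λ = 1.76 × 10^-13 m, which is between nuclear and atomic scales.

Using λ = h/√(2mKE):

KE = 26494.8 eV = 4.245 × 10^-15 J

λ = h/√(2mKE)
λ = (6.626 × 10^-34 J·s) / √(2 × 1.67 × 10^-27 kg × 4.245 × 10^-15 J)
λ = 1.76 × 10^-13 m

Comparison:
- Atomic scale (10⁻¹⁰ m): λ is 0.0018× this size
- Nuclear scale (10⁻¹⁵ m): λ is 1.8e+02× this size

The wavelength is between nuclear and atomic scales.

This wavelength is appropriate for probing atomic structure but too large for nuclear physics experiments.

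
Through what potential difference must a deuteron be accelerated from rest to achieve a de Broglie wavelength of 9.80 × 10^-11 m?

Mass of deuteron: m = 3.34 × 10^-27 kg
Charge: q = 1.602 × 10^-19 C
4.27 × 10^-2 V

From λ = h/√(2mqV), we solve for V:

λ² = h²/(2mqV)
V = h²/(2mqλ²)
V = (6.626 × 10^-34 J·s)² / (2 × 3.34 × 10^-27 kg × 1.602 × 10^-19 C × (9.80 × 10^-11 m)²)
V = 4.27 × 10^-2 V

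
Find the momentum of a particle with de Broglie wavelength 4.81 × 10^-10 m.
1.38 × 10^-24 kg·m/s

From the de Broglie relation λ = h/p, we solve for p:

p = h/λ
p = (6.626 × 10^-34 J·s) / (4.81 × 10^-10 m)
p = 1.38 × 10^-24 kg·m/s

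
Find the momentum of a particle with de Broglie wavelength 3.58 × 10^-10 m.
1.85 × 10^-24 kg·m/s

From the de Broglie relation λ = h/p, we solve for p:

p = h/λ
p = (6.626 × 10^-34 J·s) / (3.58 × 10^-10 m)
p = 1.85 × 10^-24 kg·m/s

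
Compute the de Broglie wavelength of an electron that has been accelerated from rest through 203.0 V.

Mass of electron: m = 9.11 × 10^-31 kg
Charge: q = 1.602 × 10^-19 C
8.61 × 10^-11 m

When a particle is accelerated through voltage V, it gains kinetic energy KE = qV.

The de Broglie wavelength is then λ = h/√(2mqV):

λ = h/√(2mqV)
λ = (6.626 × 10^-34 J·s) / √(2 × 9.11 × 10^-31 kg × 1.602 × 10^-19 C × 203.0 V)
λ = 8.61 × 10^-11 m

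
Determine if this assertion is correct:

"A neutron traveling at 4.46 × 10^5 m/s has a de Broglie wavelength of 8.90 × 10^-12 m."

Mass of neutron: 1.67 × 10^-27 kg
False

The claim is incorrect.

Using λ = h/(mv):
λ = (6.626 × 10^-34 J·s) / (1.67 × 10^-27 kg × 4.46 × 10^5 m/s)
λ = 8.90 × 10^-13 m

The actual wavelength differs from the claimed 8.90 × 10^-12 m.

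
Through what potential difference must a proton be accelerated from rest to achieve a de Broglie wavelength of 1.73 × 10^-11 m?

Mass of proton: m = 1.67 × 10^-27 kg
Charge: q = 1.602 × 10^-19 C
2.74 V

From λ = h/√(2mqV), we solve for V:

λ² = h²/(2mqV)
V = h²/(2mqλ²)
V = (6.626 × 10^-34 J·s)² / (2 × 1.67 × 10^-27 kg × 1.602 × 10^-19 C × (1.73 × 10^-11 m)²)
V = 2.74 V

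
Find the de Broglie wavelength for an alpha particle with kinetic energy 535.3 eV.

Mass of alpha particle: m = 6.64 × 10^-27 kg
6.21 × 10^-13 m

Using λ = h/√(2mKE):

First convert KE to Joules: KE = 535.3 eV = 8.576 × 10^-17 J

λ = h/√(2mKE)
λ = (6.626 × 10^-34 J·s) / √(2 × 6.64 × 10^-27 kg × 8.576 × 10^-17 J)
λ = 6.21 × 10^-13 m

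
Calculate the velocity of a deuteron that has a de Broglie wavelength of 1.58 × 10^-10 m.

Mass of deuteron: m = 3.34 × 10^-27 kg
1.26 × 10^3 m/s

From the de Broglie relation λ = h/(mv), we solve for v:

v = h/(mλ)
v = (6.626 × 10^-34 J·s) / (3.34 × 10^-27 kg × 1.58 × 10^-10 m)
v = 1.26 × 10^3 m/s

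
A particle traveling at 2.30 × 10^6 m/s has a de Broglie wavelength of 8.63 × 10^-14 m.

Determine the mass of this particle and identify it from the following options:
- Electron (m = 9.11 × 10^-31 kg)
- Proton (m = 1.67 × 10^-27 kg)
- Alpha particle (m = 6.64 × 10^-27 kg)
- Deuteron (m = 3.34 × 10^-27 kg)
The particle is a deuteron.

From λ = h/(mv), solve for mass:

m = h/(λv)
m = (6.626 × 10^-34 J·s) / (8.63 × 10^-14 m × 2.30 × 10^6 m/s)
m = 3.34 × 10^-27 kg

Comparing with the listed masses, this is closest to a deuteron.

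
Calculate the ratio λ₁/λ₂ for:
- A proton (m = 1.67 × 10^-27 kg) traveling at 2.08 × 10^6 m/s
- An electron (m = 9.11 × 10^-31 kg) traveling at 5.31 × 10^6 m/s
λ₁/λ₂ = 1.39 × 10^-3

Using λ = h/(mv):

λ₁ = h/(m₁v₁) = 1.91 × 10^-13 m
λ₂ = h/(m₂v₂) = 1.37 × 10^-10 m

Ratio λ₁/λ₂ = (m₂v₂)/(m₁v₁)
         = (9.11 × 10^-31 kg × 5.31 × 10^6 m/s) / (1.67 × 10^-27 kg × 2.08 × 10^6 m/s)
         = 1.39 × 10^-3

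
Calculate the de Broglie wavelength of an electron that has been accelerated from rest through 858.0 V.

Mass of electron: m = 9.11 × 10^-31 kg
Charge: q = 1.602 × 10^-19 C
4.19 × 10^-11 m

When a particle is accelerated through voltage V, it gains kinetic energy KE = qV.

The de Broglie wavelength is then λ = h/√(2mqV):

λ = h/√(2mqV)
λ = (6.626 × 10^-34 J·s) / √(2 × 9.11 × 10^-31 kg × 1.602 × 10^-19 C × 858.0 V)
λ = 4.19 × 10^-11 m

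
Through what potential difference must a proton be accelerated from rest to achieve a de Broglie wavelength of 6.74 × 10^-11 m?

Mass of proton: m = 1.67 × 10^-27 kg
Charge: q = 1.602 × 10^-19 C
1.81 × 10^-1 V

From λ = h/√(2mqV), we solve for V:

λ² = h²/(2mqV)
V = h²/(2mqλ²)
V = (6.626 × 10^-34 J·s)² / (2 × 1.67 × 10^-27 kg × 1.602 × 10^-19 C × (6.74 × 10^-11 m)²)
V = 1.81 × 10^-1 V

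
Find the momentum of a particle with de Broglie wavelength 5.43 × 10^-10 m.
1.22 × 10^-24 kg·m/s

From the de Broglie relation λ = h/p, we solve for p:

p = h/λ
p = (6.626 × 10^-34 J·s) / (5.43 × 10^-10 m)
p = 1.22 × 10^-24 kg·m/s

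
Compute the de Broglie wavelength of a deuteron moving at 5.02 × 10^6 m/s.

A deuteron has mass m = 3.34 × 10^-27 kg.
3.95 × 10^-14 m

Using the de Broglie relation λ = h/(mv):

λ = h/(mv)
λ = (6.626 × 10^-34 J·s) / (3.34 × 10^-27 kg × 5.02 × 10^6 m/s)
λ = 3.95 × 10^-14 m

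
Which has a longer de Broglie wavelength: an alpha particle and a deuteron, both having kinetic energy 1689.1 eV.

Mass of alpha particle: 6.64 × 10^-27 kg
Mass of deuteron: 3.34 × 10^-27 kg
The deuteron has the longer wavelength.

Using λ = h/√(2mKE):

For alpha particle: λ₁ = h/√(2m₁KE) = 3.50 × 10^-13 m
For deuteron: λ₂ = h/√(2m₂KE) = 4.93 × 10^-13 m

Since λ ∝ 1/√m at constant kinetic energy, the lighter particle has the longer wavelength.

The deuteron has the longer de Broglie wavelength.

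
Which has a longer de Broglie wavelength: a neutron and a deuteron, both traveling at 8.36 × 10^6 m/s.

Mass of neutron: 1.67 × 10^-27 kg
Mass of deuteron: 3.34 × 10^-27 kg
The neutron has the longer wavelength.

Using λ = h/(mv), since both particles have the same velocity, the wavelength depends only on mass.

For neutron: λ₁ = h/(m₁v) = 4.75 × 10^-14 m
For deuteron: λ₂ = h/(m₂v) = 2.37 × 10^-14 m

Since λ ∝ 1/m at constant velocity, the lighter particle has the longer wavelength.

The neutron has the longer de Broglie wavelength.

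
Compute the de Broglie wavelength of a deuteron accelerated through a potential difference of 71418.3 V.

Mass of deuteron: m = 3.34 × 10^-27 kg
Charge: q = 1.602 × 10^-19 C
7.58 × 10^-14 m

When a particle is accelerated through voltage V, it gains kinetic energy KE = qV.

The de Broglie wavelength is then λ = h/√(2mqV):

λ = h/√(2mqV)
λ = (6.626 × 10^-34 J·s) / √(2 × 3.34 × 10^-27 kg × 1.602 × 10^-19 C × 71418.3 V)
λ = 7.58 × 10^-14 m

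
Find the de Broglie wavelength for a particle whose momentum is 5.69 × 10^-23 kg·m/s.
1.16 × 10^-11 m

Using the de Broglie relation λ = h/p:

λ = h/p
λ = (6.626 × 10^-34 J·s) / (5.69 × 10^-23 kg·m/s)
λ = 1.16 × 10^-11 m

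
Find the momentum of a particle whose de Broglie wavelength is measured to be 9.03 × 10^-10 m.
7.34 × 10^-25 kg·m/s

From the de Broglie relation λ = h/p, we solve for p:

p = h/λ
p = (6.626 × 10^-34 J·s) / (9.03 × 10^-10 m)
p = 7.34 × 10^-25 kg·m/s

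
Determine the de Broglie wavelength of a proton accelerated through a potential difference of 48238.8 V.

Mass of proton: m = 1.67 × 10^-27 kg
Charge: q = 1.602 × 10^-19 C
1.30 × 10^-13 m

When a particle is accelerated through voltage V, it gains kinetic energy KE = qV.

The de Broglie wavelength is then λ = h/√(2mqV):

λ = h/√(2mqV)
λ = (6.626 × 10^-34 J·s) / √(2 × 1.67 × 10^-27 kg × 1.602 × 10^-19 C × 48238.8 V)
λ = 1.30 × 10^-13 m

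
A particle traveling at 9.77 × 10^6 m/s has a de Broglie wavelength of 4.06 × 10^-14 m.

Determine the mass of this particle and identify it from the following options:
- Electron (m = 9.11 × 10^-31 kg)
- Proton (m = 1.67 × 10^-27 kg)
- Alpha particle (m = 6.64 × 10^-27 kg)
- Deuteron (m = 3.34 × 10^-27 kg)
The particle is a proton.

From λ = h/(mv), solve for mass:

m = h/(λv)
m = (6.626 × 10^-34 J·s) / (4.06 × 10^-14 m × 9.77 × 10^6 m/s)
m = 1.67 × 10^-27 kg

Comparing with the listed masses, this is closest to a proton.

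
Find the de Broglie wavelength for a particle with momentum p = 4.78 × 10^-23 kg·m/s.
1.39 × 10^-11 m

Using the de Broglie relation λ = h/p:

λ = h/p
λ = (6.626 × 10^-34 J·s) / (4.78 × 10^-23 kg·m/s)
λ = 1.39 × 10^-11 m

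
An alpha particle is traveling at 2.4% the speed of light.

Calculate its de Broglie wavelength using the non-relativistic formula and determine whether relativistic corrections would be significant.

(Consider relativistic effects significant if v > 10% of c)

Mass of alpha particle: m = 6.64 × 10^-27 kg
No, relativistic corrections are not needed.

Using the non-relativistic de Broglie formula λ = h/(mv):

v = 2.4% × c = 7.195 × 10^6 m/s

λ = h/(mv)
λ = (6.626 × 10^-34 J·s) / (6.64 × 10^-27 kg × 7.195 × 10^6 m/s)
λ = 1.39 × 10^-14 m

Since v = 2.4% of c < 10% of c, relativistic corrections are NOT significant and this non-relativistic result is a good approximation.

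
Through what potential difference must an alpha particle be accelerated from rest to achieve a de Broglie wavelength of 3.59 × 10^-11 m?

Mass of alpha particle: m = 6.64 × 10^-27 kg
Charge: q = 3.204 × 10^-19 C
8.01 × 10^-2 V

From λ = h/√(2mqV), we solve for V:

λ² = h²/(2mqV)
V = h²/(2mqλ²)
V = (6.626 × 10^-34 J·s)² / (2 × 6.64 × 10^-27 kg × 3.204 × 10^-19 C × (3.59 × 10^-11 m)²)
V = 8.01 × 10^-2 V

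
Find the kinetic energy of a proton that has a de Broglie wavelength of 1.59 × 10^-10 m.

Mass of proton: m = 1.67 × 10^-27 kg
5.20 × 10^-21 J (or 0.0325 eV)

From λ = h/√(2mKE), we solve for KE:

λ² = h²/(2mKE)
KE = h²/(2mλ²)
KE = (6.626 × 10^-34 J·s)² / (2 × 1.67 × 10^-27 kg × (1.59 × 10^-10 m)²)
KE = 5.20 × 10^-21 J
KE = 0.0325 eV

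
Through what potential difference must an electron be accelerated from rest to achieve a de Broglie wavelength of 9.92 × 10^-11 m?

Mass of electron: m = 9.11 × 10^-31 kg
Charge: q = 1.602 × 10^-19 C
153 V

From λ = h/√(2mqV), we solve for V:

λ² = h²/(2mqV)
V = h²/(2mqλ²)
V = (6.626 × 10^-34 J·s)² / (2 × 9.11 × 10^-31 kg × 1.602 × 10^-19 C × (9.92 × 10^-11 m)²)
V = 153 V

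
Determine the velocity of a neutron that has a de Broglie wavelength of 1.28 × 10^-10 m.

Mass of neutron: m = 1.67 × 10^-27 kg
3.10 × 10^3 m/s

From the de Broglie relation λ = h/(mv), we solve for v:

v = h/(mλ)
v = (6.626 × 10^-34 J·s) / (1.67 × 10^-27 kg × 1.28 × 10^-10 m)
v = 3.10 × 10^3 m/s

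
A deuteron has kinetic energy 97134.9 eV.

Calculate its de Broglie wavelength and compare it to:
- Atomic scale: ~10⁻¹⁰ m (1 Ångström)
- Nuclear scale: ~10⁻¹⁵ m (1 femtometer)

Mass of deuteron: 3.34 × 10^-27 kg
λ = 6.50 × 10^-14 m, which is between nuclear and atomic scales.

Using λ = h/√(2mKE):

KE = 97134.9 eV = 1.556 × 10^-14 J

λ = h/√(2mKE)
λ = (6.626 × 10^-34 J·s) / √(2 × 3.34 × 10^-27 kg × 1.556 × 10^-14 J)
λ = 6.50 × 10^-14 m

Comparison:
- Atomic scale (10⁻¹⁰ m): λ is 0.00065× this size
- Nuclear scale (10⁻¹⁵ m): λ is 65× this size

The wavelength is between nuclear and atomic scales.

This wavelength is appropriate for probing atomic structure but too large for nuclear physics experiments.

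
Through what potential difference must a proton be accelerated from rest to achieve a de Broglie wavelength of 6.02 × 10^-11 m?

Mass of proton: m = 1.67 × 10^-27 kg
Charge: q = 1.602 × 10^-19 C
2.26 × 10^-1 V

From λ = h/√(2mqV), we solve for V:

λ² = h²/(2mqV)
V = h²/(2mqλ²)
V = (6.626 × 10^-34 J·s)² / (2 × 1.67 × 10^-27 kg × 1.602 × 10^-19 C × (6.02 × 10^-11 m)²)
V = 2.26 × 10^-1 V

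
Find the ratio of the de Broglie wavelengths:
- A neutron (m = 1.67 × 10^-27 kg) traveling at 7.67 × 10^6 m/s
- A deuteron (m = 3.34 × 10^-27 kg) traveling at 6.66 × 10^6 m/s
λ₁/λ₂ = 1.74

Using λ = h/(mv):

λ₁ = h/(m₁v₁) = 5.17 × 10^-14 m
λ₂ = h/(m₂v₂) = 2.98 × 10^-14 m

Ratio λ₁/λ₂ = (m₂v₂)/(m₁v₁)
         = (3.34 × 10^-27 kg × 6.66 × 10^6 m/s) / (1.67 × 10^-27 kg × 7.67 × 10^6 m/s)
         = 1.74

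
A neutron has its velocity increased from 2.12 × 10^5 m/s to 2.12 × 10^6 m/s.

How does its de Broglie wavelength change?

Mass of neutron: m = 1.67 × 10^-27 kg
The wavelength decreases by a factor of 10.

Using λ = h/(mv):

Initial wavelength: λ₁ = h/(mv₁) = 1.87 × 10^-12 m
Final wavelength: λ₂ = h/(mv₂) = 1.87 × 10^-13 m

Since λ ∝ 1/v, when velocity increases by a factor of 10, the wavelength decreases by a factor of 10.

λ₂/λ₁ = v₁/v₂ = 1/10

The wavelength decreases by a factor of 10.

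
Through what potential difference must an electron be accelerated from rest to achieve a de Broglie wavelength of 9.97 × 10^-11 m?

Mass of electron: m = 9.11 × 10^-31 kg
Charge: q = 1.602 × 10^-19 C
151 V

From λ = h/√(2mqV), we solve for V:

λ² = h²/(2mqV)
V = h²/(2mqλ²)
V = (6.626 × 10^-34 J·s)² / (2 × 9.11 × 10^-31 kg × 1.602 × 10^-19 C × (9.97 × 10^-11 m)²)
V = 151 V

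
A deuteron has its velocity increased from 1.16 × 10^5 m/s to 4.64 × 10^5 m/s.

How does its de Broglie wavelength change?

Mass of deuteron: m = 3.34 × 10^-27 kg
The wavelength decreases by a factor of 4.

Using λ = h/(mv):

Initial wavelength: λ₁ = h/(mv₁) = 1.71 × 10^-12 m
Final wavelength: λ₂ = h/(mv₂) = 4.28 × 10^-13 m

Since λ ∝ 1/v, when velocity increases by a factor of 4, the wavelength decreases by a factor of 4.

λ₂/λ₁ = v₁/v₂ = 1/4

The wavelength decreases by a factor of 4.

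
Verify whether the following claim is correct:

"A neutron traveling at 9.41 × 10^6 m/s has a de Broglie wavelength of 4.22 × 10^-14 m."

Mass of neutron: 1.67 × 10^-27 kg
True

The claim is correct.

Using λ = h/(mv):
λ = (6.626 × 10^-34 J·s) / (1.67 × 10^-27 kg × 9.41 × 10^6 m/s)
λ = 4.22 × 10^-14 m

This matches the claimed value.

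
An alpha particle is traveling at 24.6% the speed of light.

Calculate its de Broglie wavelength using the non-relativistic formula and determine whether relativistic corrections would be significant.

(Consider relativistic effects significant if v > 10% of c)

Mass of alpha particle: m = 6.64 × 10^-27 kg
Yes, relativistic corrections are needed.

Using the non-relativistic de Broglie formula λ = h/(mv):

v = 24.6% × c = 7.375 × 10^7 m/s

λ = h/(mv)
λ = (6.626 × 10^-34 J·s) / (6.64 × 10^-27 kg × 7.375 × 10^7 m/s)
λ = 1.35 × 10^-15 m

Since v = 24.6% of c > 10% of c, relativistic corrections ARE significant and the actual wavelength would differ from this non-relativistic estimate.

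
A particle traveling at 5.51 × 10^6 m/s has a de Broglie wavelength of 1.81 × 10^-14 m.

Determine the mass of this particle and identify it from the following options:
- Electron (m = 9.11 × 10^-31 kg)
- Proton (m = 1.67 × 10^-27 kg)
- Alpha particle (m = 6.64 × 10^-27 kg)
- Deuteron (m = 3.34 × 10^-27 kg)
The particle is an alpha particle.

From λ = h/(mv), solve for mass:

m = h/(λv)
m = (6.626 × 10^-34 J·s) / (1.81 × 10^-14 m × 5.51 × 10^6 m/s)
m = 6.64 × 10^-27 kg

Comparing with the listed masses, this is closest to an alpha particle.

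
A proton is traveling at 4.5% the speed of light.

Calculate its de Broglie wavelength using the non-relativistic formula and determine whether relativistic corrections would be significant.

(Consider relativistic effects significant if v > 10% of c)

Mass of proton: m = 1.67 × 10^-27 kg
No, relativistic corrections are not needed.

Using the non-relativistic de Broglie formula λ = h/(mv):

v = 4.5% × c = 1.349 × 10^7 m/s

λ = h/(mv)
λ = (6.626 × 10^-34 J·s) / (1.67 × 10^-27 kg × 1.349 × 10^7 m/s)
λ = 2.94 × 10^-14 m

Since v = 4.5% of c < 10% of c, relativistic corrections are NOT significant and this non-relativistic result is a good approximation.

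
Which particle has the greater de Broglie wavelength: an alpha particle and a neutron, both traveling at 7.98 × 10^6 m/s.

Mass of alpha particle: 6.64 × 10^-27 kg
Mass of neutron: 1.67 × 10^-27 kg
The neutron has the longer wavelength.

Using λ = h/(mv), since both particles have the same velocity, the wavelength depends only on mass.

For alpha particle: λ₁ = h/(m₁v) = 1.25 × 10^-14 m
For neutron: λ₂ = h/(m₂v) = 4.97 × 10^-14 m

Since λ ∝ 1/m at constant velocity, the lighter particle has the longer wavelength.

The neutron has the longer de Broglie wavelength.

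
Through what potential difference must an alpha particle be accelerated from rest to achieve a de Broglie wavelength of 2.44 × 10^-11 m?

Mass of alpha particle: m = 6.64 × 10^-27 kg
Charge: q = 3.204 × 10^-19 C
1.73 × 10^-1 V

From λ = h/√(2mqV), we solve for V:

λ² = h²/(2mqV)
V = h²/(2mqλ²)
V = (6.626 × 10^-34 J·s)² / (2 × 6.64 × 10^-27 kg × 3.204 × 10^-19 C × (2.44 × 10^-11 m)²)
V = 1.73 × 10^-1 V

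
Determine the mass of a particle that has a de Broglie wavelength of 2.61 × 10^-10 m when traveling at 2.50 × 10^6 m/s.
1.02 × 10^-30 kg

From the de Broglie relation λ = h/(mv), we solve for m:

m = h/(λv)
m = (6.626 × 10^-34 J·s) / (2.61 × 10^-10 m × 2.50 × 10^6 m/s)
m = 1.02 × 10^-30 kg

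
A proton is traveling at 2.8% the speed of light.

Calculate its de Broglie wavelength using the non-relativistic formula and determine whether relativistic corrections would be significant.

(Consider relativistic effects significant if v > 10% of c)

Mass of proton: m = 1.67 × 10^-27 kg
No, relativistic corrections are not needed.

Using the non-relativistic de Broglie formula λ = h/(mv):

v = 2.8% × c = 8.394 × 10^6 m/s

λ = h/(mv)
λ = (6.626 × 10^-34 J·s) / (1.67 × 10^-27 kg × 8.394 × 10^6 m/s)
λ = 4.73 × 10^-14 m

Since v = 2.8% of c < 10% of c, relativistic corrections are NOT significant and this non-relativistic result is a good approximation.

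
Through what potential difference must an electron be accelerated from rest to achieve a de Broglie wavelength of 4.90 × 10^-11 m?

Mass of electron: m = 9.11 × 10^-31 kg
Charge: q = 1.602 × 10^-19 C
626 V

From λ = h/√(2mqV), we solve for V:

λ² = h²/(2mqV)
V = h²/(2mqλ²)
V = (6.626 × 10^-34 J·s)² / (2 × 9.11 × 10^-31 kg × 1.602 × 10^-19 C × (4.90 × 10^-11 m)²)
V = 626 V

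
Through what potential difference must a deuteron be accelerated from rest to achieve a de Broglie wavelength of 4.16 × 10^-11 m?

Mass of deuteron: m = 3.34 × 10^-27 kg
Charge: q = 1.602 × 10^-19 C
2.37 × 10^-1 V

From λ = h/√(2mqV), we solve for V:

λ² = h²/(2mqV)
V = h²/(2mqλ²)
V = (6.626 × 10^-34 J·s)² / (2 × 3.34 × 10^-27 kg × 1.602 × 10^-19 C × (4.16 × 10^-11 m)²)
V = 2.37 × 10^-1 V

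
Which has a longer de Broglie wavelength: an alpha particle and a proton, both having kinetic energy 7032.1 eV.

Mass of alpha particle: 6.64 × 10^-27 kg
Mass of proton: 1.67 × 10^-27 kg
The proton has the longer wavelength.

Using λ = h/√(2mKE):

For alpha particle: λ₁ = h/√(2m₁KE) = 1.71 × 10^-13 m
For proton: λ₂ = h/√(2m₂KE) = 3.42 × 10^-13 m

Since λ ∝ 1/√m at constant kinetic energy, the lighter particle has the longer wavelength.

The proton has the longer de Broglie wavelength.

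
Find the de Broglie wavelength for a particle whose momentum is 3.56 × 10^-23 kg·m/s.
1.86 × 10^-11 m

Using the de Broglie relation λ = h/p:

λ = h/p
λ = (6.626 × 10^-34 J·s) / (3.56 × 10^-23 kg·m/s)
λ = 1.86 × 10^-11 m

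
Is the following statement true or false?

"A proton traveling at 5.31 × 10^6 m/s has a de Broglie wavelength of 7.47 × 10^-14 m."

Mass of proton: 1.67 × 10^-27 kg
True

The claim is correct.

Using λ = h/(mv):
λ = (6.626 × 10^-34 J·s) / (1.67 × 10^-27 kg × 5.31 × 10^6 m/s)
λ = 7.47 × 10^-14 m

This matches the claimed value.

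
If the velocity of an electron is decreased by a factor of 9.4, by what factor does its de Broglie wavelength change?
The wavelength increases by a factor of 9.4.

From λ = h/(mv), the wavelength is inversely proportional to velocity:

λ ∝ 1/v

If v → v/9.4, then λ → 9.4λ

When velocity is decreased by a factor of 9.4, the wavelength increases by a factor of 9.4.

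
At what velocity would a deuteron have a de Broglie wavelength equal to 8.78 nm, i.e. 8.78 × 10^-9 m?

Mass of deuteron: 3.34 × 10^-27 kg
2.26 × 10^1 m/s

From λ = h/(mv), solve for v:

v = h/(mλ)
v = (6.626 × 10^-34 J·s) / (3.34 × 10^-27 kg × 8.78 × 10^-9 m)
v = 2.26 × 10^1 m/s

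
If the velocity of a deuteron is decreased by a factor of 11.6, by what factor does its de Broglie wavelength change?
The wavelength increases by a factor of 11.6.

From λ = h/(mv), the wavelength is inversely proportional to velocity:

λ ∝ 1/v

If v → v/11.6, then λ → 11.6λ

When velocity is decreased by a factor of 11.6, the wavelength increases by a factor of 11.6.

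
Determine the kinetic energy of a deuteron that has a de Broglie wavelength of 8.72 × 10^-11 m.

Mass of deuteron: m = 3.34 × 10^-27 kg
8.64 × 10^-21 J (or 0.0539 eV)

From λ = h/√(2mKE), we solve for KE:

λ² = h²/(2mKE)
KE = h²/(2mλ²)
KE = (6.626 × 10^-34 J·s)² / (2 × 3.34 × 10^-27 kg × (8.72 × 10^-11 m)²)
KE = 8.64 × 10^-21 J
KE = 0.0539 eV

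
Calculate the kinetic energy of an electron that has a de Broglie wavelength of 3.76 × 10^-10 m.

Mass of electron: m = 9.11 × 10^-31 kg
1.70 × 10^-18 J (or 10.6 eV)

From λ = h/√(2mKE), we solve for KE:

λ² = h²/(2mKE)
KE = h²/(2mλ²)
KE = (6.626 × 10^-34 J·s)² / (2 × 9.11 × 10^-31 kg × (3.76 × 10^-10 m)²)
KE = 1.70 × 10^-18 J
KE = 10.6 eV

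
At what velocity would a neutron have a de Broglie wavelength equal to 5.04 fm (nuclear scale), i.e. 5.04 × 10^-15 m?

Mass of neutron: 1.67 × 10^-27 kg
7.87 × 10^7 m/s

From λ = h/(mv), solve for v:

v = h/(mλ)
v = (6.626 × 10^-34 J·s) / (1.67 × 10^-27 kg × 5.04 × 10^-15 m)
v = 7.87 × 10^7 m/s

Note: This velocity is 26.3% of the speed of light, so relativistic corrections would be needed for a more accurate calculation.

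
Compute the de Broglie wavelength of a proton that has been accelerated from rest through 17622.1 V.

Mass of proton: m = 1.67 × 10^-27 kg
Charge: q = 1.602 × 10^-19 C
2.16 × 10^-13 m

When a particle is accelerated through voltage V, it gains kinetic energy KE = qV.

The de Broglie wavelength is then λ = h/√(2mqV):

λ = h/√(2mqV)
λ = (6.626 × 10^-34 J·s) / √(2 × 1.67 × 10^-27 kg × 1.602 × 10^-19 C × 17622.1 V)
λ = 2.16 × 10^-13 m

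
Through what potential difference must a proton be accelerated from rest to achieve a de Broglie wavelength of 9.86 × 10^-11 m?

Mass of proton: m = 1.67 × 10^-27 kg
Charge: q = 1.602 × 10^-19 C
8.44 × 10^-2 V

From λ = h/√(2mqV), we solve for V:

λ² = h²/(2mqV)
V = h²/(2mqλ²)
V = (6.626 × 10^-34 J·s)² / (2 × 1.67 × 10^-27 kg × 1.602 × 10^-19 C × (9.86 × 10^-11 m)²)
V = 8.44 × 10^-2 V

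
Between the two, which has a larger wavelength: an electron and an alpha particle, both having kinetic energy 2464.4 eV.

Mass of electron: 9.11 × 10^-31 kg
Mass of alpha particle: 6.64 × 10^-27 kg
The electron has the longer wavelength.

Using λ = h/√(2mKE):

For electron: λ₁ = h/√(2m₁KE) = 2.47 × 10^-11 m
For alpha particle: λ₂ = h/√(2m₂KE) = 2.89 × 10^-13 m

Since λ ∝ 1/√m at constant kinetic energy, the lighter particle has the longer wavelength.

The electron has the longer de Broglie wavelength.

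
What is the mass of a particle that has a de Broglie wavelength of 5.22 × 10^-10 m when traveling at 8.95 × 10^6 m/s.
1.42 × 10^-31 kg

From the de Broglie relation λ = h/(mv), we solve for m:

m = h/(λv)
m = (6.626 × 10^-34 J·s) / (5.22 × 10^-10 m × 8.95 × 10^6 m/s)
m = 1.42 × 10^-31 kg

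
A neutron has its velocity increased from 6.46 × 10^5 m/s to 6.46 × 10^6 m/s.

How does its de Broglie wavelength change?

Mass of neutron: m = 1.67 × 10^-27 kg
The wavelength decreases by a factor of 10.

Using λ = h/(mv):

Initial wavelength: λ₁ = h/(mv₁) = 6.14 × 10^-13 m
Final wavelength: λ₂ = h/(mv₂) = 6.14 × 10^-14 m

Since λ ∝ 1/v, when velocity increases by a factor of 10, the wavelength decreases by a factor of 10.

λ₂/λ₁ = v₁/v₂ = 1/10

The wavelength decreases by a factor of 10.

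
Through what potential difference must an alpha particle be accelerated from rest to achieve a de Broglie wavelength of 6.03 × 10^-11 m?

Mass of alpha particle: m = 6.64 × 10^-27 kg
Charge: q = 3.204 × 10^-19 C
2.84 × 10^-2 V

From λ = h/√(2mqV), we solve for V:

λ² = h²/(2mqV)
V = h²/(2mqλ²)
V = (6.626 × 10^-34 J·s)² / (2 × 6.64 × 10^-27 kg × 3.204 × 10^-19 C × (6.03 × 10^-11 m)²)
V = 2.84 × 10^-2 V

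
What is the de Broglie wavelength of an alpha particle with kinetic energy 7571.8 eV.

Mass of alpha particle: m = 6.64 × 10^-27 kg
1.65 × 10^-13 m

Using λ = h/√(2mKE):

First convert KE to Joules: KE = 7571.8 eV = 1.213 × 10^-15 J

λ = h/√(2mKE)
λ = (6.626 × 10^-34 J·s) / √(2 × 6.64 × 10^-27 kg × 1.213 × 10^-15 J)
λ = 1.65 × 10^-13 m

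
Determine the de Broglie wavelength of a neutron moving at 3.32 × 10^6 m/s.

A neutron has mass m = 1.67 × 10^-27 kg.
1.20 × 10^-13 m

Using the de Broglie relation λ = h/(mv):

λ = h/(mv)
λ = (6.626 × 10^-34 J·s) / (1.67 × 10^-27 kg × 3.32 × 10^6 m/s)
λ = 1.20 × 10^-13 m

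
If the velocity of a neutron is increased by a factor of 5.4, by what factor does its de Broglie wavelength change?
The wavelength decreases by a factor of 5.4.

From λ = h/(mv), the wavelength is inversely proportional to velocity:

λ ∝ 1/v

If v → 5.4v, then λ → λ/5.4

When velocity is increased by a factor of 5.4, the wavelength decreases by a factor of 5.4.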